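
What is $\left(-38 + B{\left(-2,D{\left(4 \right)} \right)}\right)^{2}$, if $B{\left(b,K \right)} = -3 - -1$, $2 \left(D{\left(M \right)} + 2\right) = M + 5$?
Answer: $1600$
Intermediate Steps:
$D{\left(M \right)} = \frac{1}{2} + \frac{M}{2}$ ($D{\left(M \right)} = -2 + \frac{M + 5}{2} = -2 + \frac{5 + M}{2} = -2 + \left(\frac{5}{2} + \frac{M}{2}\right) = \frac{1}{2} + \frac{M}{2}$)
$B{\left(b,K \right)} = -2$ ($B{\left(b,K \right)} = -3 + 1 = -2$)
$\left(-38 + B{\left(-2,D{\left(4 \right)} \right)}\right)^{2} = \left(-38 - 2\right)^{2} = \left(-40\right)^{2} = 1600$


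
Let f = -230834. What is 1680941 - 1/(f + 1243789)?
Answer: 1702717590654/1012955 ≈ 1.6809e+6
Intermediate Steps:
1680941 - 1/(f + 1243789) = 1680941 - 1/(-230834 + 1243789) = 1680941 - 1/1012955 = 1702717590654/1012955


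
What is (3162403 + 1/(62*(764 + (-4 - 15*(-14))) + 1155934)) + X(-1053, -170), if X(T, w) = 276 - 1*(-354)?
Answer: 3846482192443/1216074 ≈ 3.1630e+6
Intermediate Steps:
X(T, w) = 630 (X(T, w) = 276 + 354 = 630)
(3162403 + 1/(62*(764 + (-4 - 15*(-14))) + 1155934)) + X(-1053, -170) = (3162403 + 1/(62*(764 + (-4 - 15*(-14))) + 1155934)) + 630 = (3162403 + 1/(62*(764 + (-4 + 210)) + 1155934)) + 630 = (3162403 + 1/(62*(764 + 206) + 1155934)) + 630 = (3162403 + 1/(62*970 + 1155934)) + 630 = (3162403 + 1/(60140 + 1155934)) + 630 = (3162403 + 1/1216074) + 630 = 3845716065823/1216074 + 630 = 3846482192443/1216074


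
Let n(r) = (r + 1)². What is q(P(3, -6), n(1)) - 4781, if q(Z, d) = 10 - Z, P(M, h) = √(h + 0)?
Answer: -4771 - I*√6 ≈ -4771.0 - 2.4495*I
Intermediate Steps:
n(r) = (1 + r)²
P(M, h) = √h
q(P(3, -6), n(1)) - 4781 = (10 - √(-6)) - 4781 = (10 - I*√6) - 4781 = -4771 - I*√6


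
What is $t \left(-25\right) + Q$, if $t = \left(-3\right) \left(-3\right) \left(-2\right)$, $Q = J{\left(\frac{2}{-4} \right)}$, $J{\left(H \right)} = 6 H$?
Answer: $447$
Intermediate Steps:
$Q = -3$ ($Q = 6 \frac{2}{-4} = 6 \cdot 2 \left(- \frac{1}{4}\right) = 6 \left(- \frac{1}{2}\right) = -3$)
$t = -18$ ($t = 9 \left(-2\right) = -18$)
$t \left(-25\right) + Q = \left(-18\right) \left(-25\right) - 3 = 450 - 3 = 447$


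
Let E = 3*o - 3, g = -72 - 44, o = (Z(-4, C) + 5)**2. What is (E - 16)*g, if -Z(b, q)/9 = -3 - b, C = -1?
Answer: -3364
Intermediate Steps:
Z(b, q) = 27 + 9*b (Z(b, q) = -9*(-3 - b) = 27 + 9*b)
o = 16 (o = ((27 + 9*(-4)) + 5)**2 = ((27 - 36) + 5)**2 = (-9 + 5)**2 = (-4)**2 = 16)
g = -116
E = 45 (E = 3*16 - 3 = 48 - 3 = 45)
(E - 16)*g = (45 - 16)*(-116) = 29*(-116) = -3364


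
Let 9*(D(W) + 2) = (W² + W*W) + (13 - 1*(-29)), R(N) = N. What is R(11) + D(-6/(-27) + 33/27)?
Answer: 10301/729 ≈ 14.130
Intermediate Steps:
D(W) = 8/3 + 2*W²/9 (D(W) = -2 + ((W² + W*W) + (13 - 1*(-29)))/9 = -2 + ((W² + W²) + (13 + 29))/9 = -2 + (2*W² + 42)/9 = -2 + (42 + 2*W²)/9 = -2 + (14/3 + 2*W²/9) = 8/3 + 2*W²/9)
R(11) + D(-6/(-27) + 33/27) = 11 + (8/3 + 2*(-6/(-27) + 33/27)²/9) = 11 + (8/3 + 2*(-6*(-1/27) + 33*(1/27))²/9) = 11 + (8/3 + 2*(2/9 + 11/9)²/9) = 11 + (8/3 + 2*(13/9)²/9) = 11 + (8/3 + (2/9)*(169/81)) = 11 + (8/3 + 338/729) = 11 + 2282/729 = 10301/729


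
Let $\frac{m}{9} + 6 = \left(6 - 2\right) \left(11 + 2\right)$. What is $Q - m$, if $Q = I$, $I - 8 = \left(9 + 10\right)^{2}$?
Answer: $-45$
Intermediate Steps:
$I = 369$ ($I = 8 + \left(9 + 10\right)^{2} = 8 + 19^{2} = 8 + 361 = 369$)
$m = 414$ ($m = -54 + 9 \left(6 - 2\right) \left(11 + 2\right) = -54 + 9 \cdot 4 \cdot 13 = -54 + 9 \cdot 52 = -54 + 468 = 414$)
$Q = 369$
$Q - m = 369 - 414 = -45$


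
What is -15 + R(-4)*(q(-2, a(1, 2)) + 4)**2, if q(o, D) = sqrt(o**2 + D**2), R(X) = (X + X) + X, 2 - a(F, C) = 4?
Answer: -303 - 192*sqrt(2) ≈ -574.53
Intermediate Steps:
a(F, C) = -2 (a(F, C) = 2 - 1*4 = 2 - 4 = -2)
R(X) = 3*X (R(X) = 2*X + X = 3*X)
q(o, D) = sqrt(D**2 + o**2)
-15 + R(-4)*(q(-2, a(1, 2)) + 4)**2 = -15 + (3*(-4))*(sqrt((-2)**2 + (-2)**2) + 4)**2 = -15 - 12*(sqrt(4 + 4) + 4)**2 = -15 - 12*(sqrt(8) + 4)**2 = -15 - 12*(2*sqrt(2) + 4)**2 = -15 - 12*(4 + 2*sqrt(2))**2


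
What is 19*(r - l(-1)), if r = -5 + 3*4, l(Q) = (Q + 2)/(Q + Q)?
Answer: 285/2 ≈ 142.50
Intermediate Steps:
l(Q) = (2 + Q)/(2*Q) (l(Q) = (2 + Q)/((2*Q)) = (2 + Q)*(1/(2*Q)) = (2 + Q)/(2*Q))
r = 7 (r = -5 + 12 = 7)
19*(r - l(-1)) = 19*(7 - (2 - 1)/(2*(-1))) = 19*(7 - (-1)/2) = 19*(7 - 1*(-1/2)) = 19*(7 + 1/2) = 19*(15/2) = 285/2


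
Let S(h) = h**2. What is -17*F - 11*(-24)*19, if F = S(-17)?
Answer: 103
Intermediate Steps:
F = 289 (F = (-17)**2 = 289)
-17*F - 11*(-24)*19 = -17*289 - 11*(-24)*19 = -4913 + 264*19 = -4913 + 5016 = 103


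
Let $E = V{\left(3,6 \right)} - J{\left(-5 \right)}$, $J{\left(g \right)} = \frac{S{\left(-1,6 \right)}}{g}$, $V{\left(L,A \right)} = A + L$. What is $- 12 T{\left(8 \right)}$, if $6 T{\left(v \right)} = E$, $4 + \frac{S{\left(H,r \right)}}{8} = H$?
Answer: $-2$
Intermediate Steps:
$S{\left(H,r \right)} = -32 + 8 H$
$J{\left(g \right)} = - \frac{40}{g}$ ($J{\left(g \right)} = \frac{-32 + 8 \left(-1\right)}{g} = \frac{-32 - 8}{g} = - \frac{40}{g}$)
$E = 1$ ($E = \left(6 + 3\right) - - \frac{40}{-5} = 9 - \left(-40\right) \left(- \frac{1}{5}\right) = 9 - 8 = 1$)
$T{\left(v \right)} = \frac{1}{6}$ ($T{\left(v \right)} = \frac{1}{6} \cdot 1 = \frac{1}{6}$)
$- 12 T{\left(8 \right)} = \left(-12\right) \frac{1}{6} = -2$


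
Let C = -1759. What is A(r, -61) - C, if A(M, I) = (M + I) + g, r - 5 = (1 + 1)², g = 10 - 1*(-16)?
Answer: 1733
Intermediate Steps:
g = 26 (g = 10 + 16 = 26)
r = 9 (r = 5 + (1 + 1)² = 5 + 2² = 5 + 4 = 9)
A(M, I) = 26 + I + M (A(M, I) = (M + I) + 26 = (I + M) + 26 = 26 + I + M)
A(r, -61) - C = (26 - 61 + 9) - 1*(-1759) = -26 + 1759 = 1733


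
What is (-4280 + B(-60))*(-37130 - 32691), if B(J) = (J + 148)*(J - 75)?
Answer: 1128307360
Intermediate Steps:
B(J) = (-75 + J)*(148 + J) (B(J) = (148 + J)*(-75 + J) = (-75 + J)*(148 + J))
(-4280 + B(-60))*(-37130 - 32691) = (-4280 + (-11100 + (-60)**2 + 73*(-60)))*(-37130 - 32691) = (-4280 + (-11100 + 3600 - 4380))*(-69821) = (-4280 - 11880)*(-69821) = -16160*(-69821) = 1128307360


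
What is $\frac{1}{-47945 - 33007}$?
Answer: $- \frac{1}{80952} \approx -1.2353 \cdot 10^{-5}$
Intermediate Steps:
$\frac{1}{-47945 - 33007} = \frac{1}{-80952} = - \frac{1}{80952}$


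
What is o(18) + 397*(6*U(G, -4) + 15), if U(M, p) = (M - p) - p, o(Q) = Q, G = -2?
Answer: 20265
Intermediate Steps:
U(M, p) = M - 2*p
o(18) + 397*(6*U(G, -4) + 15) = 18 + 397*(6*(-2 - 2*(-4)) + 15) = 18 + 397*(6*(-2 + 8) + 15) = 18 + 397*(6*6 + 15) = 18 + 397*(36 + 15) = 18 + 397*51 = 18 + 20247 = 20265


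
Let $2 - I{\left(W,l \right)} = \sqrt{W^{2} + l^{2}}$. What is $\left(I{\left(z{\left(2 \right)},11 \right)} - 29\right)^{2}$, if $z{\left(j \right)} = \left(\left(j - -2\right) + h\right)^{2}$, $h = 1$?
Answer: $\left(27 + \sqrt{746}\right)^{2} \approx 2949.9$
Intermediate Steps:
$z{\left(j \right)} = \left(3 + j\right)^{2}$ ($z{\left(j \right)} = \left(\left(j - -2\right) + 1\right)^{2} = \left(\left(j + 2\right) + 1\right)^{2} = \left(\left(2 + j\right) + 1\right)^{2} = \left(3 + j\right)^{2}$)
$I{\left(W,l \right)} = 2 - \sqrt{W^{2} + l^{2}}$
$\left(I{\left(z{\left(2 \right)},11 \right)} - 29\right)^{2} = \left(\left(2 - \sqrt{\left(\left(3 + 2\right)^{2}\right)^{2} + 11^{2}}\right) - 29\right)^{2} = \left(\left(2 - \sqrt{\left(5^{2}\right)^{2} + 121}\right) - 29\right)^{2} = \left(\left(2 - \sqrt{25^{2} + 121}\right) - 29\right)^{2} = \left(\left(2 - \sqrt{625 + 121}\right) - 29\right)^{2} = \left(\left(2 - \sqrt{746}\right) - 29\right)^{2} = \left(-27 - \sqrt{746}\right)^{2}$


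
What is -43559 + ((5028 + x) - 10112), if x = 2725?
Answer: -45918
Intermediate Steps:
-43559 + ((5028 + x) - 10112) = -43559 + ((5028 + 2725) - 10112) = -43559 + (7753 - 10112) = -43559 - 2359 = -45918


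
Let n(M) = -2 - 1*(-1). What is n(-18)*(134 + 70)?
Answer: -204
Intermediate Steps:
n(M) = -1 (n(M) = -2 + 1 = -1)
n(-18)*(134 + 70) = -(134 + 70) = -1*204 = -204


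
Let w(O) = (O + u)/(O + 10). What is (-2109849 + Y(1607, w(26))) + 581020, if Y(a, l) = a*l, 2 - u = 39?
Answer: -55055521/36 ≈ -1.5293e+6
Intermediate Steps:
u = -37 (u = 2 - 1*39 = 2 - 39 = -37)
w(O) = (-37 + O)/(10 + O) (w(O) = (O - 37)/(O + 10) = (-37 + O)/(10 + O))
(-2109849 + Y(1607, w(26))) + 581020 = (-2109849 + 1607*((-37 + 26)/(10 + 26))) + 581020 = (-2109849 + 1607*(-11/36)) + 581020 = (-2109849 - 17677/36) + 581020 = -75972241/36 + 581020 = -55055521/36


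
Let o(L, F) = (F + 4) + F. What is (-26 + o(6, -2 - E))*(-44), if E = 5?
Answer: 1584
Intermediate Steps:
o(L, F) = 4 + 2*F (o(L, F) = (4 + F) + F = 4 + 2*F)
(-26 + o(6, -2 - E))*(-44) = (-26 + (4 + 2*(-2 - 1*5)))*(-44) = (-26 + (4 + 2*(-2 - 5)))*(-44) = (-26 + (4 + 2*(-7)))*(-44) = (-26 + (4 - 14))*(-44) = (-26 - 10)*(-44) = -36*(-44) = 1584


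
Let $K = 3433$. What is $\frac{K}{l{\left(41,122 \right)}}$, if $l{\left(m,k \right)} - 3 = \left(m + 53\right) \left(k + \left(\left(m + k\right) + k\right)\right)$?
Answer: $\frac{3433}{38261} \approx 0.089726$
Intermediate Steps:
$l{\left(m,k \right)} = 3 + \left(53 + m\right) \left(m + 3 k\right)$ ($l{\left(m,k \right)} = 3 + \left(m + 53\right) \left(k + \left(\left(m + k\right) + k\right)\right) = 3 + \left(53 + m\right) \left(k + \left(\left(k + m\right) + k\right)\right) = 3 + \left(53 + m\right) \left(k + \left(m + 2 k\right)\right) = 3 + \left(53 + m\right) \left(m + 3 k\right)$)
$\frac{K}{l{\left(41,122 \right)}} = \frac{3433}{3 + 41^{2} + 53 \cdot 41 + 159 \cdot 122 + 3 \cdot 122 \cdot 41} = \frac{3433}{3 + 1681 + 2173 + 19398 + 15006} = \frac{3433}{38261}$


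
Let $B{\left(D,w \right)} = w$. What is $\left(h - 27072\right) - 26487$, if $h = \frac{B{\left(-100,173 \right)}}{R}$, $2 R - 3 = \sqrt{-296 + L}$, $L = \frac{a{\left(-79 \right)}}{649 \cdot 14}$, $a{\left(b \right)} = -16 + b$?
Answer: $\frac{11 \left(- 14607 \sqrt{2715251154} + 132433406 i\right)}{3 \left(\sqrt{2715251154} - 9086 i\right)} \approx -53556.0 - 19.517 i$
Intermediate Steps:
$L = - \frac{95}{9086}$ ($L = \frac{-16 - 79}{649 \cdot 14} = - \frac{95}{9086} \approx -0.010456$)
$R = \frac{3}{2} + \frac{3 i \sqrt{2715251154}}{18172}$ ($R = \frac{3}{2} + \frac{\sqrt{-296 - \frac{95}{9086}}}{2} = \frac{3}{2} + \frac{\sqrt{- \frac{2689551}{9086}}}{2} = \frac{3}{2} + \frac{\frac{3}{9086} i \sqrt{2715251154}}{2} = \frac{3}{2} + \frac{3 i \sqrt{2715251154}}{18172} \approx 1.5 + 8.6025 i$)
$h = \frac{173}{\frac{3}{2} + \frac{3 i \sqrt{2715251154}}{18172}} \approx 3.4032 - 19.517 i$
$\left(h - 27072\right) - 26487 = \left(\left(\frac{3143756}{923775} - \frac{346 i \sqrt{2715251154}}{923775}\right) - 27072\right) - 26487 = \left(- \frac{25005293044}{923775} - \frac{346 i \sqrt{2715251154}}{923775}\right) - 26487 = - \frac{49473321469}{923775} - \frac{346 i \sqrt{2715251154}}{923775}$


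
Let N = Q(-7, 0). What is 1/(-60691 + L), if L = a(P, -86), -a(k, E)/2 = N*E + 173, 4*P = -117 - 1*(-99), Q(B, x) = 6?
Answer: -1/60005 ≈ -1.6665e-5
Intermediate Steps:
N = 6
P = -9/2 (P = (-117 - 1*(-99))/4 = (-117 + 99)/4 = (¼)*(-18) = -9/2 ≈ -4.5000)
a(k, E) = -346 - 12*E (a(k, E) = -2*(6*E + 173) = -2*(173 + 6*E) = -346 - 12*E)
L = 686 (L = -346 - 12*(-86) = -346 + 1032 = 686)
1/(-60691 + L) = 1/(-60691 + 686) = 1/(-60005) = -1/60005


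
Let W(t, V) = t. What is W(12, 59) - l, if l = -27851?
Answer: 27863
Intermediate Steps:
W(12, 59) - l = 12 - 1*(-27851) = 12 + 27851 = 27863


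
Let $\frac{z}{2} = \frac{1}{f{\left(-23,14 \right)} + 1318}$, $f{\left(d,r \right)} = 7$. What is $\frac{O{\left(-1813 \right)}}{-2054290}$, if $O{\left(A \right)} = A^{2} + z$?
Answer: $- \frac{4355233927}{2721934250} \approx -1.6001$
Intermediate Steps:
$z = \frac{2}{1325}$ ($z = \frac{2}{7 + 1318} = \frac{2}{1325} \approx 0.0015094$)
$O{\left(A \right)} = \frac{2}{1325} + A^{2}$ ($O{\left(A \right)} = A^{2} + \frac{2}{1325} = \frac{2}{1325} + A^{2}$)
$\frac{O{\left(-1813 \right)}}{-2054290} = \frac{\frac{2}{1325} + \left(-1813\right)^{2}}{-2054290} = \left(\frac{2}{1325} + 3286969\right) \left(- \frac{1}{2054290}\right) = \frac{4355233927}{1325} \left(- \frac{1}{2054290}\right) = - \frac{4355233927}{2721934250}$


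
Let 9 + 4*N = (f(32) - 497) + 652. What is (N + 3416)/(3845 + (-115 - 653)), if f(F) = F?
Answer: 6921/6154 ≈ 1.1246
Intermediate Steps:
N = 89/2 (N = -9/4 + ((32 - 497) + 652)/4 = -9/4 + (-465 + 652)/4 = -9/4 + (1/4)*187 = -9/4 + 187/4 = 89/2 ≈ 44.500)
(N + 3416)/(3845 + (-115 - 653)) = (89/2 + 3416)/(3845 + (-115 - 653)) = 6921/(2*(3845 - 768)) = (6921/2)/3077 = (6921/2)*(1/3077) = 6921/6154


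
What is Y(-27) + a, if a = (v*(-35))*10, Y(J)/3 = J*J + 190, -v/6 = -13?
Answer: -24543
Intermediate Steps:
v = 78 (v = -6*(-13) = 78)
Y(J) = 570 + 3*J**2 (Y(J) = 3*(J*J + 190) = 3*(J**2 + 190) = 3*(190 + J**2) = 570 + 3*J**2)
a = -27300 (a = (78*(-35))*10 = -2730*10 = -27300)
Y(-27) + a = (570 + 3*(-27)**2) - 27300 = (570 + 3*729) - 27300 = (570 + 2187) - 27300 = 2757 - 27300 = -24543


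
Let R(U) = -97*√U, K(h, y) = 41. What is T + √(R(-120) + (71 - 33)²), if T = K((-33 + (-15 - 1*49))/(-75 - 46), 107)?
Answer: 41 + √(1444 - 194*I*√30) ≈ 81.229 - 13.206*I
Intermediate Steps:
T = 41
T + √(R(-120) + (71 - 33)²) = 41 + √(-194*I*√30 + (71 - 33)²) = 41 + √(-194*I*√30 + 38²) = 41 + √(-194*I*√30 + 1444) = 41 + √(1444 - 194*I*√30)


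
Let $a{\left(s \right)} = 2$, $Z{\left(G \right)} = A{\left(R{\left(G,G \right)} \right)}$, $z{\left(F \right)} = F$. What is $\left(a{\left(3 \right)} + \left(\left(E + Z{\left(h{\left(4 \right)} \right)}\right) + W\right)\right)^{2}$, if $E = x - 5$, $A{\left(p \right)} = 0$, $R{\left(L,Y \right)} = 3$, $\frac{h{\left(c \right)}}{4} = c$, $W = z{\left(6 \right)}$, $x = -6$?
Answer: $9$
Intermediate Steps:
$W = 6$
$h{\left(c \right)} = 4 c$
$Z{\left(G \right)} = 0$
$E = -11$ ($E = -6 - 5 = -11$)
$\left(a{\left(3 \right)} + \left(\left(E + Z{\left(h{\left(4 \right)} \right)}\right) + W\right)\right)^{2} = \left(2 + \left(\left(-11 + 0\right) + 6\right)\right)^{2} = \left(2 + \left(-11 + 6\right)\right)^{2} = \left(2 - 5\right)^{2} = \left(-3\right)^{2} = 9$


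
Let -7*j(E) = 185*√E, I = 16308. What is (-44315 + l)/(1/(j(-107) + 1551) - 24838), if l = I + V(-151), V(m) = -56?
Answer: 84714454617912119/74979067484809581 + 36341585*I*√107/74979067484809581 ≈ 1.1298 + 5.0137e-9*I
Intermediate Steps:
j(E) = -185*√E/7
l = 16252 (l = 16308 - 56 = 16252)
(-44315 + l)/(1/(j(-107) + 1551) - 24838) = (-44315 + 16252)/(1/(-185*I*√107/7 + 1551) - 24838) = -28063/(1/(-185*I*√107/7 + 1551) - 24838) = -28063/(1/(1551 - 185*I*√107/7) - 24838) = -28063/(-24838 + 1/(1551 - 185*I*√107/7))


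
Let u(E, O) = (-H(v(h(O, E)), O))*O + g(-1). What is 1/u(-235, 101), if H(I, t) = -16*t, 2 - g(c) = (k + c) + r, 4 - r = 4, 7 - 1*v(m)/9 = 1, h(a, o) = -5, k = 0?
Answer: 1/163219 ≈ 6.1267e-6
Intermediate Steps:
v(m) = 54 (v(m) = 63 - 9*1 = 63 - 9 = 54)
r = 0 (r = 4 - 1*4 = 4 - 4 = 0)
g(c) = 2 - c (g(c) = 2 - ((0 + c) + 0) = 2 - (c + 0) = 2 - c)
u(E, O) = 3 + 16*O**2 (u(E, O) = (-(-16)*O)*O + (2 - 1*(-1)) = (16*O)*O + (2 + 1) = 16*O**2 + 3 = 3 + 16*O**2)
1/u(-235, 101) = 1/(3 + 16*101**2) = 1/(3 + 16*10201) = 1/(3 + 163216) = 1/163219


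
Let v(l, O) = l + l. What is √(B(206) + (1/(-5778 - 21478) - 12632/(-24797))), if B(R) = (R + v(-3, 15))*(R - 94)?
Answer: √2558117142380970634610/337933516 ≈ 149.67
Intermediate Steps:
v(l, O) = 2*l
B(R) = (-94 + R)*(-6 + R) (B(R) = (R + 2*(-3))*(R - 94) = (R - 6)*(-94 + R) = (-6 + R)*(-94 + R) = (-94 + R)*(-6 + R))
√(B(206) + (1/(-5778 - 21478) - 12632/(-24797))) = √((564 + 206² - 100*206) + (1/(-5778 - 21478) - 12632/(-24797))) = √((564 + 42436 - 20600) + (1/(-27256) - 12632*(-1/24797))) = √(22400 + (-1/27256 + 12632/24797)) = √(22400 + 344272995/675867032) = √(15139765789795/675867032) = √2558117142380970634610/337933516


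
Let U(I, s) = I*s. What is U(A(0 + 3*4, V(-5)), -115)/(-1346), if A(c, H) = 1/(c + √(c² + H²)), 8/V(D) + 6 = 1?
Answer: -8625/21536 + 575*√229/21536 ≈ 0.0035442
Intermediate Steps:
V(D) = -8/5 (V(D) = 8/(-6 + 1) = 8/(-5) = 8*(-⅕) = -8/5)
A(c, H) = 1/(c + √(H² + c²))
U(A(0 + 3*4, V(-5)), -115)/(-1346) = (-115/((0 + 3*4) + √((-8/5)² + (0 + 3*4)²)))/(-1346) = (-115/((0 + 12) + √(64/25 + (0 + 12)²)))*(-1/1346) = (-115/(12 + √(64/25 + 12²)))*(-1/1346) = (-115/(12 + √(64/25 + 144)))*(-1/1346) = (-115/(12 + √(3664/25)))*(-1/1346) = (-115/(12 + 4*√229/5))*(-1/1346) = -115/(12 + 4*√229/5)*(-1/1346) = 115/(1346*(12 + 4*√229/5))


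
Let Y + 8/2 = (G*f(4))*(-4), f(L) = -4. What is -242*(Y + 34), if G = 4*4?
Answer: -69212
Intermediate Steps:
G = 16
Y = 252 (Y = -4 + (16*(-4))*(-4) = -4 - 64*(-4) = -4 + 256 = 252)
-242*(Y + 34) = -242*(252 + 34) = -242*286 = -69212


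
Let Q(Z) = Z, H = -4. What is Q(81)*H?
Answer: -324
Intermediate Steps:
Q(81)*H = 81*(-4) = -324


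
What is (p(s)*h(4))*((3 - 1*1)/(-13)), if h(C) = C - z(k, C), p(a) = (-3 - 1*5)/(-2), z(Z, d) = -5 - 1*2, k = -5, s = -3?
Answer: -88/13 ≈ -6.7692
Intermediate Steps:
z(Z, d) = -7 (z(Z, d) = -5 - 2 = -7)
p(a) = 4 (p(a) = (-3 - 5)*(-1/2) = -8*(-1/2) = 4)
h(C) = 7 + C (h(C) = C - 1*(-7) = C + 7 = 7 + C)
(p(s)*h(4))*((3 - 1*1)/(-13)) = (4*(7 + 4))*((3 - 1*1)/(-13)) = (4*11)*((3 - 1)*(-1/13)) = 44*(2*(-1/13)) = 44*(-2/13) = -88/13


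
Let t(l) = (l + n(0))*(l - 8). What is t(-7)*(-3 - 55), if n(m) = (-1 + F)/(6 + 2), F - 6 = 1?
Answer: -10875/2 ≈ -5437.5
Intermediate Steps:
F = 7 (F = 6 + 1 = 7)
n(m) = 3/4 (n(m) = (-1 + 7)/(6 + 2) = 6/8 = 6*(1/8) = 3/4)
t(l) = (-8 + l)*(3/4 + l) (t(l) = (l + 3/4)*(l - 8) = (3/4 + l)*(-8 + l) = (-8 + l)*(3/4 + l))
t(-7)*(-3 - 55) = (-6 + (-7)**2 - 29/4*(-7))*(-3 - 55) = (-6 + 49 + 203/4)*(-58) = (375/4)*(-58) = -10875/2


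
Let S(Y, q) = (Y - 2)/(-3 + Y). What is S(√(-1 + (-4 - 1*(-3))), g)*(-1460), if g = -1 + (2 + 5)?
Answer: -11680/11 + 1460*I*√2/11 ≈ -1061.8 + 187.7*I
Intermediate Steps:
g = 6 (g = -1 + 7 = 6)
S(Y, q) = (-2 + Y)/(-3 + Y)
S(√(-1 + (-4 - 1*(-3))), g)*(-1460) = ((-2 + √(-1 + (-4 - 1*(-3))))/(-3 + √(-1 + (-4 - 1*(-3)))))*(-1460) = ((-2 + √(-1 + (-4 + 3)))/(-3 + √(-1 + (-4 + 3))))*(-1460) = ((-2 + √(-1 - 1))/(-3 + √(-1 - 1)))*(-1460) = ((-2 + √(-2))/(-3 + √(-2)))*(-1460) = ((-2 + I*√2)/(-3 + I*√2))*(-1460) = -1460*(-2 + I*√2)/(-3 + I*√2)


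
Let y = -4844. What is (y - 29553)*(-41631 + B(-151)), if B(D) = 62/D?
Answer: 216231340171/151 ≈ 1.4320e+9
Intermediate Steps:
(y - 29553)*(-41631 + B(-151)) = (-4844 - 29553)*(-41631 + 62/(-151)) = -34397*(-41631 + 62*(-1/151)) = -34397*(-41631 - 62/151) = -34397*(-6286343/151) = 216231340171/151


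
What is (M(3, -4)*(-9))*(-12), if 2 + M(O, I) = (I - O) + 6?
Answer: -324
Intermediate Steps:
M(O, I) = 4 + I - O (M(O, I) = -2 + ((I - O) + 6) = -2 + (6 + I - O) = 4 + I - O)
(M(3, -4)*(-9))*(-12) = ((4 - 4 - 1*3)*(-9))*(-12) = ((4 - 4 - 3)*(-9))*(-12) = -3*(-9)*(-12) = 27*(-12) = -324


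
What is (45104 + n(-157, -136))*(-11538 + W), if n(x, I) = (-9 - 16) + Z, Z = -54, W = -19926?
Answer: -1416666600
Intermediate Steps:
n(x, I) = -79 (n(x, I) = (-9 - 16) - 54 = -25 - 54 = -79)
(45104 + n(-157, -136))*(-11538 + W) = (45104 - 79)*(-11538 - 19926) = 45025*(-31464) = -1416666600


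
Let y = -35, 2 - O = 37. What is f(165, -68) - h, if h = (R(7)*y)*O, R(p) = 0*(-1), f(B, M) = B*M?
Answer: -11220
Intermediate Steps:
O = -35 (O = 2 - 1*37 = 2 - 37 = -35)
R(p) = 0
h = 0 (h = (0*(-35))*(-35) = 0*(-35) = 0)
f(165, -68) - h = 165*(-68) - 1*0 = -11220 + 0 = -11220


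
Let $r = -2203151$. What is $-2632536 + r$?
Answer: $-4835687$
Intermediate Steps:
$-2632536 + r = -2632536 - 2203151 = -4835687$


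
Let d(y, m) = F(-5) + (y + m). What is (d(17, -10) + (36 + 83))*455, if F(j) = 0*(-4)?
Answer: 57330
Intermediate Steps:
F(j) = 0
d(y, m) = m + y (d(y, m) = 0 + (y + m) = 0 + (m + y) = m + y)
(d(17, -10) + (36 + 83))*455 = ((-10 + 17) + (36 + 83))*455 = (7 + 119)*455 = 126*455 = 57330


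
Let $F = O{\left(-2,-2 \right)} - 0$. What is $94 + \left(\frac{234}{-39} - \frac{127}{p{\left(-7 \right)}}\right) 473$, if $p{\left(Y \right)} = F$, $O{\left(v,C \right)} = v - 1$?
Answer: $\frac{51839}{3} \approx 17280.0$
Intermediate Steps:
$O{\left(v,C \right)} = -1 + v$ ($O{\left(v,C \right)} = v - 1 = -1 + v$)
$F = -3$ ($F = \left(-1 - 2\right) - 0 = -3 + 0 = -3$)
$p{\left(Y \right)} = -3$
$94 + \left(\frac{234}{-39} - \frac{127}{p{\left(-7 \right)}}\right) 473 = 94 + \left(\frac{234}{-39} - \frac{127}{-3}\right) 473 = 94 + \left(234 \left(- \frac{1}{39}\right) - - \frac{127}{3}\right) 473 = 94 + \left(-6 + \frac{127}{3}\right) 473 = 94 + \frac{109}{3} \cdot 473 = 94 + \frac{51557}{3} = \frac{51839}{3}$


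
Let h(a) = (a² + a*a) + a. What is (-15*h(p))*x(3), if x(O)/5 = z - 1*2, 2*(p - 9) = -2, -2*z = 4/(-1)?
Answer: 0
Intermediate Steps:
z = 2 (z = -2/(-1) = -2*(-1) = -½*(-4) = 2)
p = 8 (p = 9 + (½)*(-2) = 9 - 1 = 8)
x(O) = 0 (x(O) = 5*(2 - 1*2) = 5*(2 - 2) = 5*0 = 0)
h(a) = a + 2*a² (h(a) = (a² + a²) + a = 2*a² + a = a + 2*a²)
(-15*h(p))*x(3) = -120*(1 + 2*8)*0 = -120*(1 + 16)*0 = -120*17*0 = -15*136*0 = -2040*0 = 0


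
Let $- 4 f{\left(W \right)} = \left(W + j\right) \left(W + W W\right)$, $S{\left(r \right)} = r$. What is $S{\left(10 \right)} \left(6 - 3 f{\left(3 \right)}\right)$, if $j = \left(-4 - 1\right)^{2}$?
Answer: $2580$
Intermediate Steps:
$j = 25$ ($j = \left(-5\right)^{2} = 25$)
$f{\left(W \right)} = - \frac{\left(25 + W\right) \left(W + W^{2}\right)}{4}$ ($f{\left(W \right)} = - \frac{\left(W + 25\right) \left(W + W W\right)}{4} = - \frac{\left(25 + W\right) \left(W + W^{2}\right)}{4}$)
$S{\left(10 \right)} \left(6 - 3 f{\left(3 \right)}\right) = 10 \left(6 - 3 \left(\left(- \frac{1}{4}\right) 3 \left(25 + 3^{2} + 26 \cdot 3\right)\right)\right) = 10 \left(6 - 3 \left(\left(- \frac{1}{4}\right) 3 \left(25 + 9 + 78\right)\right)\right) = 10 \left(6 - 3 \left(\left(- \frac{1}{4}\right) 3 \cdot 112\right)\right) = 10 \left(6 - -252\right) = 10 \left(6 + 252\right) = 10 \cdot 258 = 2580$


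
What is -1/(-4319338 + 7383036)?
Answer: -1/3063698 ≈ -3.2640e-7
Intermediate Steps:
-1/(-4319338 + 7383036) = -1/3063698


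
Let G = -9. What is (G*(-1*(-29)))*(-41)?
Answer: 10701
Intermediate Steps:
(G*(-1*(-29)))*(-41) = -(-9)*(-29)*(-41) = -9*29*(-41) = -261*(-41) = 10701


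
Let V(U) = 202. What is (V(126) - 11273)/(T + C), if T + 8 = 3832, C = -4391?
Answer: 11071/567 ≈ 19.526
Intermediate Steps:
T = 3824 (T = -8 + 3832 = 3824)
(V(126) - 11273)/(T + C) = (202 - 11273)/(3824 - 4391) = -11071/(-567) = -11071*(-1/567) = 11071/567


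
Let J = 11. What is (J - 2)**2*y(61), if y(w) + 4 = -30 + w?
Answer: 2187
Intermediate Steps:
y(w) = -34 + w (y(w) = -4 + (-30 + w) = -34 + w)
(J - 2)**2*y(61) = (11 - 2)**2*(-34 + 61) = 9**2*27 = 81*27 = 2187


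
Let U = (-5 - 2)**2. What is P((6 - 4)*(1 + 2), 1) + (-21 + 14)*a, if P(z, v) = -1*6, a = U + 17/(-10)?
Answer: -3371/10 ≈ -337.10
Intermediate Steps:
U = 49 (U = (-7)**2 = 49)
a = 473/10 (a = 49 + 17/(-10) = 49 + 17*(-1/10) = 49 - 17/10 = 473/10 ≈ 47.300)
P(z, v) = -6
P((6 - 4)*(1 + 2), 1) + (-21 + 14)*a = -6 + (-21 + 14)*(473/10) = -6 - 7*473/10 = -6 - 3311/10 = -3371/10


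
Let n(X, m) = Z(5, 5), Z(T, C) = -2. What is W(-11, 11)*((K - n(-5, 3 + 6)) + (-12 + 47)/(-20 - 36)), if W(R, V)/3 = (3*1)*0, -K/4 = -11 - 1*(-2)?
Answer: 0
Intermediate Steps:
n(X, m) = -2
K = 36 (K = -4*(-11 - 1*(-2)) = -4*(-11 + 2) = -4*(-9) = 36)
W(R, V) = 0 (W(R, V) = 3*((3*1)*0) = 3*(3*0) = 3*0 = 0)
W(-11, 11)*((K - n(-5, 3 + 6)) + (-12 + 47)/(-20 - 36)) = 0*((36 - 1*(-2)) + (-12 + 47)/(-20 - 36)) = 0*((36 + 2) + 35/(-56)) = 0*(38 + 35*(-1/56)) = 0*(38 - 5/8) = 0*(299/8) = 0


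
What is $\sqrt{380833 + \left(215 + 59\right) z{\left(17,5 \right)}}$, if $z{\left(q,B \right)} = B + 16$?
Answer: $\sqrt{386587} \approx 621.76$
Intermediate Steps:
$z{\left(q,B \right)} = 16 + B$
$\sqrt{380833 + \left(215 + 59\right) z{\left(17,5 \right)}} = \sqrt{380833 + \left(215 + 59\right) \left(16 + 5\right)} = \sqrt{380833 + 274 \cdot 21} = \sqrt{380833 + 5754} = \sqrt{386587}$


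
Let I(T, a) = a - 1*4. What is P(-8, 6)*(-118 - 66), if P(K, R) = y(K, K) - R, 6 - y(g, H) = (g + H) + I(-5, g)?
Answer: -5152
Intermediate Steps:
I(T, a) = -4 + a (I(T, a) = a - 4 = -4 + a)
y(g, H) = 10 - H - 2*g (y(g, H) = 6 - ((g + H) + (-4 + g)) = 6 - ((H + g) + (-4 + g)) = 6 - (-4 + H + 2*g) = 6 + (4 - H - 2*g) = 10 - H - 2*g)
P(K, R) = 10 - R - 3*K (P(K, R) = (10 - K - 2*K) - R = (10 - 3*K) - R = 10 - R - 3*K)
P(-8, 6)*(-118 - 66) = (10 - 1*6 - 3*(-8))*(-118 - 66) = (10 - 6 + 24)*(-184) = 28*(-184) = -5152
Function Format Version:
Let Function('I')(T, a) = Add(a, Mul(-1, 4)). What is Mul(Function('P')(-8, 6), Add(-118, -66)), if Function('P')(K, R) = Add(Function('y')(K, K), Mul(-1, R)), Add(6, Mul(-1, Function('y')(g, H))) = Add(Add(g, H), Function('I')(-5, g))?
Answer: -5152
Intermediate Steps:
Function('I')(T, a) = Add(-4, a) (Function('I')(T, a) = Add(a, -4) = Add(-4, a))
Function('y')(g, H) = Add(10, Mul(-1, H), Mul(-2, g)) (Function('y')(g, H) = Add(6, Mul(-1, Add(Add(g, H), Add(-4, g)))) = Add(6, Mul(-1, Add(Add(H, g), Add(-4, g)))) = Add(6, Mul(-1, Add(-4, H, Mul(2, g)))) = Add(6, Add(4, Mul(-1, H), Mul(-2, g))) = Add(10, Mul(-1, H), Mul(-2, g)))
Function('P')(K, R) = Add(10, Mul(-1, R), Mul(-3, K)) (Function('P')(K, R) = Add(Add(10, Mul(-1, K), Mul(-2, K)), Mul(-1, R)) = Add(Add(10, Mul(-3, K)), Mul(-1, R)) = Add(10, Mul(-1, R), Mul(-3, K)))
Mul(Function('P')(-8, 6), Add(-118, -66)) = Mul(Add(10, Mul(-1, 6), Mul(-3, -8)), Add(-118, -66)) = Mul(Add(10, -6, 24), -184) = Mul(28, -184) = -5152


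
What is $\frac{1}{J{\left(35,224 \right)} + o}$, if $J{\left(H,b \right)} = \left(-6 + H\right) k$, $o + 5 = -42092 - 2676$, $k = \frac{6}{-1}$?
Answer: $- \frac{1}{44947} \approx -2.2248 \cdot 10^{-5}$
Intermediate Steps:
$k = -6$ ($k = 6 \left(-1\right) = -6$)
$o = -44773$ ($o = -5 - 44768 = -44773$)
$J{\left(H,b \right)} = 36 - 6 H$ ($J{\left(H,b \right)} = \left(-6 + H\right) \left(-6\right) = 36 - 6 H$)
$\frac{1}{J{\left(35,224 \right)} + o} = \frac{1}{\left(36 - 210\right) - 44773} = \frac{1}{-174 - 44773} = \frac{1}{-44947} = - \frac{1}{44947}$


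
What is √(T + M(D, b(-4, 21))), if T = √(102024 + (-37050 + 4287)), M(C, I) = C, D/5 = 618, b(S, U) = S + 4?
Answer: √(3090 + √69261) ≈ 57.907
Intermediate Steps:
b(S, U) = 4 + S
D = 3090 (D = 5*618 = 3090)
T = √69261 (T = √(102024 - 32763) = √69261 ≈ 263.17)
√(T + M(D, b(-4, 21))) = √(√69261 + 3090) = √(3090 + √69261)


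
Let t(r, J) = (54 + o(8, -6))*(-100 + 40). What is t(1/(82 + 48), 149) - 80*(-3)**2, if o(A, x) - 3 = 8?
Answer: -4620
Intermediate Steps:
o(A, x) = 11 (o(A, x) = 3 + 8 = 11)
t(r, J) = -3900 (t(r, J) = (54 + 11)*(-100 + 40) = 65*(-60) = -3900)
t(1/(82 + 48), 149) - 80*(-3)**2 = -3900 - 80*(-3)**2 = -3900 - 80*9 = -3900 - 720 = -4620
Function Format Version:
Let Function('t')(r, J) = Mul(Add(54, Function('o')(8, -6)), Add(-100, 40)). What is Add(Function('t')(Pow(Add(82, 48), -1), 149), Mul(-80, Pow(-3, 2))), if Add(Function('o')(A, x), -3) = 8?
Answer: -4620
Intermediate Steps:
Function('o')(A, x) = 11 (Function('o')(A, x) = Add(3, 8) = 11)
Function('t')(r, J) = -3900 (Function('t')(r, J) = Mul(Add(54, 11), Add(-100, 40)) = Mul(65, -60) = -3900)
Add(Function('t')(Pow(Add(82, 48), -1), 149), Mul(-80, Pow(-3, 2))) = Add(-3900, Mul(-80, Pow(-3, 2))) = Add(-3900, Mul(-80, 9)) = Add(-3900, -720) = -4620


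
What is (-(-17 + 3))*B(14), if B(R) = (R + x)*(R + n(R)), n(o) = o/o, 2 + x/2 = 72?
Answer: 32340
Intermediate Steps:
x = 140 (x = -4 + 2*72 = -4 + 144 = 140)
n(o) = 1
B(R) = (1 + R)*(140 + R) (B(R) = (R + 140)*(R + 1) = (140 + R)*(1 + R) = (1 + R)*(140 + R))
(-(-17 + 3))*B(14) = (-(-17 + 3))*(140 + 14² + 141*14) = (-1*(-14))*(140 + 196 + 1974) = 14*2310 = 32340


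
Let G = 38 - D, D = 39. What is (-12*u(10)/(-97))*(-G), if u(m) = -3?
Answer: -36/97 ≈ -0.37113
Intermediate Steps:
G = -1 (G = 38 - 1*39 = 38 - 39 = -1)
(-12*u(10)/(-97))*(-G) = (-(-36)/(-97))*(-1*(-1)) = -(-36)*(-1)/97*1 = -12*3/97*1 = -36/97*1 = -36/97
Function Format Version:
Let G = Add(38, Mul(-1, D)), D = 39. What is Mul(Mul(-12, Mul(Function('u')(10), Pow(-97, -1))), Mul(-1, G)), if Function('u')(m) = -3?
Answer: Rational(-36, 97) ≈ -0.37113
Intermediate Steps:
G = -1 (G = Add(38, Mul(-1, 39)) = Add(38, -39) = -1)
Mul(Mul(-12, Mul(Function('u')(10), Pow(-97, -1))), Mul(-1, G)) = Mul(Mul(-12, Mul(-3, Pow(-97, -1))), Mul(-1, -1)) = Mul(Mul(-12, Mul(-3, Rational(-1, 97))), 1) = Mul(Mul(-12, Rational(3, 97)), 1) = Mul(Rational(-36, 97), 1) = Rational(-36, 97)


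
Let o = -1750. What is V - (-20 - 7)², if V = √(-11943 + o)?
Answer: -729 + I*√13693 ≈ -729.0 + 117.02*I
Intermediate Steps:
V = I*√13693 (V = √(-11943 - 1750) = √(-13693) = I*√13693 ≈ 117.02*I)
V - (-20 - 7)² = I*√13693 - (-20 - 7)² = I*√13693 - 1*(-27)² = I*√13693 - 1*729 = I*√13693 - 729 = -729 + I*√13693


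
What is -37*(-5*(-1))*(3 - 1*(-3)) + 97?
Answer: -1013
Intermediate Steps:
-37*(-5*(-1))*(3 - 1*(-3)) + 97 = -185*(3 + 3) + 97 = -185*6 + 97 = -37*30 + 97 = -1110 + 97 = -1013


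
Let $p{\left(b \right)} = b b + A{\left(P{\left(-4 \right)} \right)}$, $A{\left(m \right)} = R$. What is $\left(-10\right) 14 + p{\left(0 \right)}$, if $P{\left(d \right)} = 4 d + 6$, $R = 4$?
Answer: $-136$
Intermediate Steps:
$P{\left(d \right)} = 6 + 4 d$
$A{\left(m \right)} = 4$
$p{\left(b \right)} = 4 + b^{2}$ ($p{\left(b \right)} = b b + 4 = b^{2} + 4 = 4 + b^{2}$)
$\left(-10\right) 14 + p{\left(0 \right)} = \left(-10\right) 14 + \left(4 + 0^{2}\right) = -140 + \left(4 + 0\right) = -140 + 4 = -136$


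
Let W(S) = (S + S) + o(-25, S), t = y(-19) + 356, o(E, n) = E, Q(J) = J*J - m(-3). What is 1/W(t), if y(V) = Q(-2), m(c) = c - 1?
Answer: 1/703 ≈ 0.0014225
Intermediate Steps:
m(c) = -1 + c
Q(J) = 4 + J² (Q(J) = J*J - (-1 - 3) = J² - 1*(-4) = J² + 4 = 4 + J²)
y(V) = 8 (y(V) = 4 + (-2)² = 4 + 4 = 8)
t = 364 (t = 8 + 356 = 364)
W(S) = -25 + 2*S (W(S) = (S + S) - 25 = 2*S - 25 = -25 + 2*S)
1/W(t) = 1/(-25 + 2*364) = 1/(-25 + 728) = 1/703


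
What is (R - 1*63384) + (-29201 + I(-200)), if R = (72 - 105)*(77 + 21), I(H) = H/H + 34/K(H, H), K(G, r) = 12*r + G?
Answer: -124563417/1300 ≈ -95818.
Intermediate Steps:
K(G, r) = G + 12*r
I(H) = 1 + 34/(13*H) (I(H) = H/H + 34/(H + 12*H) = 1 + 34/((13*H)) = 1 + 34*(1/(13*H)) = 1 + 34/(13*H))
R = -3234 (R = -33*98 = -3234)
(R - 1*63384) + (-29201 + I(-200)) = (-3234 - 1*63384) + (-29201 + (34/13 - 200)/(-200)) = (-3234 - 63384) + (-29201 - 1/200*(-2566/13)) = -66618 + (-29201 + 1283/1300) = -66618 - 37960017/1300 = -124563417/1300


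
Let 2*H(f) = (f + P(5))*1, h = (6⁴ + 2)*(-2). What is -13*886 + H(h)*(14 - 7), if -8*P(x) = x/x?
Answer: -329671/16 ≈ -20604.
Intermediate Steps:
h = -2596 (h = (1296 + 2)*(-2) = 1298*(-2) = -2596)
P(x) = -⅛ (P(x) = -x/(8*x) = -⅛*1 = -⅛)
H(f) = -1/16 + f/2 (H(f) = ((f - ⅛)*1)/2 = ((-⅛ + f)*1)/2 = (-⅛ + f)/2 = -1/16 + f/2)
-13*886 + H(h)*(14 - 7) = -13*886 + (-1/16 + (½)*(-2596))*(14 - 7) = -11518 + (-1/16 - 1298)*7 = -11518 - 20769/16*7 = -11518 - 145383/16 = -329671/16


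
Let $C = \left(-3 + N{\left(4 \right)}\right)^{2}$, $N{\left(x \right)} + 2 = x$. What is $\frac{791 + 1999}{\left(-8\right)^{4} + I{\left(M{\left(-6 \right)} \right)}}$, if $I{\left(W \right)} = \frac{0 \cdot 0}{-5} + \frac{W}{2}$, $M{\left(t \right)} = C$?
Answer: $\frac{1860}{2731} \approx 0.68107$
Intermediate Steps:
$N{\left(x \right)} = -2 + x$
$C = 1$ ($C = \left(-3 + \left(-2 + 4\right)\right)^{2} = \left(-3 + 2\right)^{2} = \left(-1\right)^{2} = 1$)
$M{\left(t \right)} = 1$
$I{\left(W \right)} = \frac{W}{2}$ ($I{\left(W \right)} = 0 \left(- \frac{1}{5}\right) + W \frac{1}{2} = 0 + \frac{W}{2} = \frac{W}{2}$)
$\frac{791 + 1999}{\left(-8\right)^{4} + I{\left(M{\left(-6 \right)} \right)}} = \frac{791 + 1999}{\left(-8\right)^{4} + \frac{1}{2} \cdot 1} = \frac{2790}{4096 + \frac{1}{2}} = \frac{2790}{\frac{8193}{2}} = 2790 \cdot \frac{2}{8193} = \frac{1860}{2731}$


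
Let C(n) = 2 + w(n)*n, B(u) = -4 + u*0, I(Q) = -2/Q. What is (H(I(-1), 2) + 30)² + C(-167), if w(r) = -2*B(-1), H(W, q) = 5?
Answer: -109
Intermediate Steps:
B(u) = -4 (B(u) = -4 + 0 = -4)
w(r) = 8 (w(r) = -2*(-4) = 8)
C(n) = 2 + 8*n
(H(I(-1), 2) + 30)² + C(-167) = (5 + 30)² + (2 + 8*(-167)) = 35² + (2 - 1336) = 1225 - 1334 = -109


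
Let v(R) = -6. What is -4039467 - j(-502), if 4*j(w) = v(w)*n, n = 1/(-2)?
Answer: -16157871/4 ≈ -4.0395e+6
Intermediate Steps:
n = -½ (n = 1*(-½) = -½ ≈ -0.50000)
j(w) = ¾ (j(w) = (-6*(-½))/4 = (¼)*3 = ¾)
-4039467 - j(-502) = -4039467 - 1*¾ = -4039467 - ¾ = -16157871/4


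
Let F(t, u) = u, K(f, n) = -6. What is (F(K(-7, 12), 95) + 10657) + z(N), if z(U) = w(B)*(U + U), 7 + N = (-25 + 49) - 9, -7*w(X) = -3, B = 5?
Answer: 75312/7 ≈ 10759.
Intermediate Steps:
w(X) = 3/7 (w(X) = -⅐*(-3) = 3/7)
N = 8 (N = -7 + ((-25 + 49) - 9) = -7 + (24 - 9) = -7 + 15 = 8)
z(U) = 6*U/7 (z(U) = 3*(U + U)/7 = 3*(2*U)/7 = 6*U/7)
(F(K(-7, 12), 95) + 10657) + z(N) = (95 + 10657) + (6/7)*8 = 10752 + 48/7 = 75312/7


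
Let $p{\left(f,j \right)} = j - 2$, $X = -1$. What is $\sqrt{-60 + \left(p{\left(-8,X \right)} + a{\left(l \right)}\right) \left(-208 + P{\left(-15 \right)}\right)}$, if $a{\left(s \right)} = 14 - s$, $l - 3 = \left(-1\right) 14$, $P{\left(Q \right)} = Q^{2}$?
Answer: $\sqrt{314} \approx 17.72$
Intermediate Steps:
$l = -11$ ($l = 3 - 14 = -11$)
$p{\left(f,j \right)} = -2 + j$ ($p{\left(f,j \right)} = j - 2 = -2 + j$)
$\sqrt{-60 + \left(p{\left(-8,X \right)} + a{\left(l \right)}\right) \left(-208 + P{\left(-15 \right)}\right)} = \sqrt{-60 + \left(\left(-2 - 1\right) + \left(14 - -11\right)\right) \left(-208 + \left(-15\right)^{2}\right)} = \sqrt{-60 + \left(-3 + \left(14 + 11\right)\right) \left(-208 + 225\right)} = \sqrt{-60 + \left(-3 + 25\right) 17} = \sqrt{-60 + 22 \cdot 17} = \sqrt{-60 + 374} = \sqrt{314}$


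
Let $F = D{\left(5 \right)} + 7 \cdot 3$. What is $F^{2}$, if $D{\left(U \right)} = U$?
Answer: $676$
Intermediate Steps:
$F = 26$ ($F = 5 + 7 \cdot 3 = 5 + 21 = 26$)
$F^{2} = 26^{2} = 676$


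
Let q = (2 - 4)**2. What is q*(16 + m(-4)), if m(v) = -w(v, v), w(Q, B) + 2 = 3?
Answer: 60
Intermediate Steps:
q = 4 (q = (-2)**2 = 4)
w(Q, B) = 1 (w(Q, B) = -2 + 3 = 1)
m(v) = -1 (m(v) = -1*1 = -1)
q*(16 + m(-4)) = 4*(16 - 1) = 4*15 = 60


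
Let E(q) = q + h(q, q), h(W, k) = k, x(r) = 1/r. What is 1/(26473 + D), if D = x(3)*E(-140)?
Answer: 3/79139 ≈ 3.7908e-5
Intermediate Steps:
E(q) = 2*q (E(q) = q + q = 2*q)
D = -280/3 (D = (2*(-140))/3 = (⅓)*(-280) = -280/3 ≈ -93.333)
1/(26473 + D) = 1/(26473 - 280/3) = 1/(79139/3) = 3/79139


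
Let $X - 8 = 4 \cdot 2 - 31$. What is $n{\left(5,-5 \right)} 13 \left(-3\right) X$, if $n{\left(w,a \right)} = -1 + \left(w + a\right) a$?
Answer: $-585$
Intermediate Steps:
$n{\left(w,a \right)} = -1 + a \left(a + w\right)$ ($n{\left(w,a \right)} = -1 + \left(a + w\right) a = -1 + a \left(a + w\right)$)
$X = -15$ ($X = 8 + \left(4 \cdot 2 - 31\right) = 8 + \left(8 - 31\right) = 8 - 23 = -15$)
$n{\left(5,-5 \right)} 13 \left(-3\right) X = \left(-1 + \left(-5\right)^{2} - 25\right) 13 \left(-3\right) \left(-15\right) = \left(-1 + 25 - 25\right) 13 \left(-3\right) \left(-15\right) = \left(-1\right) 13 \left(-3\right) \left(-15\right) = \left(-13\right) \left(-3\right) \left(-15\right) = 39 \left(-15\right) = -585$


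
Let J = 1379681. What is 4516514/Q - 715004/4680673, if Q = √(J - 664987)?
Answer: -715004/4680673 + 2258257*√714694/357347 ≈ 5342.3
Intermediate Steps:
Q = √714694 (Q = √(1379681 - 664987) = √714694 ≈ 845.40)
4516514/Q - 715004/4680673 = 4516514/(√714694) - 715004/4680673 = 4516514*(√714694/714694) - 715004*1/4680673 = 2258257*√714694/357347 - 715004/4680673 = -715004/4680673 + 2258257*√714694/357347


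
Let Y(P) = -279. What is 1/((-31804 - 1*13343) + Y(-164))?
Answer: -1/45426 ≈ -2.2014e-5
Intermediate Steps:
1/((-31804 - 1*13343) + Y(-164)) = 1/((-31804 - 1*13343) - 279) = 1/((-31804 - 13343) - 279) = 1/(-45147 - 279) = 1/(-45426) = -1/45426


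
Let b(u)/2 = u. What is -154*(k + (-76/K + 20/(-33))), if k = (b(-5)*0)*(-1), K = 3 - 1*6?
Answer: -3808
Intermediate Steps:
K = -3 (K = 3 - 6 = -3)
b(u) = 2*u
k = 0 (k = ((2*(-5))*0)*(-1) = -10*0*(-1) = 0*(-1) = 0)
-154*(k + (-76/K + 20/(-33))) = -154*(0 + (-76/(-3) + 20/(-33))) = -154*(0 + (-76*(-⅓) + 20*(-1/33))) = -154*(0 + (76/3 - 20/33)) = -154*(0 + 272/11) = -154*272/11 = -3808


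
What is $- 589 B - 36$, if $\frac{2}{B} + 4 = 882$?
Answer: $- \frac{16393}{439} \approx -37.342$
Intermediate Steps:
$B = \frac{1}{439}$ ($B = \frac{2}{-4 + 882} = \frac{2}{878} = 2 \cdot \frac{1}{878} = \frac{1}{439} \approx 0.0022779$)
$- 589 B - 36 = \left(-589\right) \frac{1}{439} - 36 = - \frac{589}{439} - 36 = - \frac{16393}{439}$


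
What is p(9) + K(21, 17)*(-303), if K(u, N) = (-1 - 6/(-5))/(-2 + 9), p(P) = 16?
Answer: 257/35 ≈ 7.3429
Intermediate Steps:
K(u, N) = 1/35 (K(u, N) = (-1 - 6*(-⅕))/7 = (-1 + 6/5)*(⅐) = (⅕)*(⅐) = 1/35)
p(9) + K(21, 17)*(-303) = 16 + (1/35)*(-303) = 16 - 303/35 = 257/35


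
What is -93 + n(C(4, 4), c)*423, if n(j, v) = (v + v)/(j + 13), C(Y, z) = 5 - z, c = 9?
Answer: 3156/7 ≈ 450.86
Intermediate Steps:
n(j, v) = 2*v/(13 + j) (n(j, v) = (2*v)/(13 + j) = 2*v/(13 + j))
-93 + n(C(4, 4), c)*423 = -93 + (2*9/(13 + (5 - 1*4)))*423 = -93 + (2*9/(13 + (5 - 4)))*423 = -93 + (2*9/(13 + 1))*423 = -93 + (2*9/14)*423 = -93 + (2*9*(1/14))*423 = -93 + (9/7)*423 = -93 + 3807/7 = 3156/7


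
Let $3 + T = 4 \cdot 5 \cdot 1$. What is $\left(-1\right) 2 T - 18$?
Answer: $-52$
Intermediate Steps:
$T = 17$ ($T = -3 + 4 \cdot 5 \cdot 1 = -3 + 20 \cdot 1 = -3 + 20 = 17$)
$\left(-1\right) 2 T - 18 = \left(-1\right) 2 \cdot 17 - 18 = \left(-2\right) 17 - 18 = -34 - 18 = -52$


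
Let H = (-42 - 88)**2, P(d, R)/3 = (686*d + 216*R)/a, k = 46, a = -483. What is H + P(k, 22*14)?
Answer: 374688/23 ≈ 16291.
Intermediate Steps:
P(d, R) = -216*R/161 - 98*d/23 (P(d, R) = 3*((686*d + 216*R)/(-483)) = 3*((216*R + 686*d)*(-1/483)) = 3*(-98*d/69 - 72*R/161) = -216*R/161 - 98*d/23)
H = 16900 (H = (-130)**2 = 16900)
H + P(k, 22*14) = 16900 + (-4752*14/161 - 98/23*46) = 16900 + (-216/161*308 - 196) = 16900 + (-9504/23 - 196) = 16900 - 14012/23 = 374688/23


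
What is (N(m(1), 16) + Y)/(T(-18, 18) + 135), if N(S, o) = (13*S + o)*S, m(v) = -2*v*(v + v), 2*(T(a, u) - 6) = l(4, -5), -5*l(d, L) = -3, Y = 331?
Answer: 4750/1413 ≈ 3.3616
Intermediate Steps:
l(d, L) = 3/5 (l(d, L) = -1/5*(-3) = 3/5)
T(a, u) = 63/10 (T(a, u) = 6 + (1/2)*(3/5) = 6 + 3/10 = 63/10)
m(v) = -4*v**2 (m(v) = -2*v*2*v = -4*v**2)
N(S, o) = S*(o + 13*S) (N(S, o) = (o + 13*S)*S = S*(o + 13*S))
(N(m(1), 16) + Y)/(T(-18, 18) + 135) = ((-4*1**2)*(16 + 13*(-4*1**2)) + 331)/(63/10 + 135) = ((-4*1)*(16 + 13*(-4*1)) + 331)/(1413/10) = (-4*(16 + 13*(-4)) + 331)*(10/1413) = (-4*(16 - 52) + 331)*(10/1413) = (-4*(-36) + 331)*(10/1413) = (144 + 331)*(10/1413) = 475*(10/1413) = 4750/1413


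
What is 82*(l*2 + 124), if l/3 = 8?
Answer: 14104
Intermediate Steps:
l = 24 (l = 3*8 = 24)
82*(l*2 + 124) = 82*(24*2 + 124) = 82*(48 + 124) = 82*172 = 14104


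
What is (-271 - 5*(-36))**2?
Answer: 8281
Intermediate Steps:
(-271 - 5*(-36))**2 = (-271 + 180)**2 = (-91)**2 = 8281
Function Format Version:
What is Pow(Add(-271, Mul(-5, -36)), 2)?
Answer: 8281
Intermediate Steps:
Pow(Add(-271, Mul(-5, -36)), 2) = Pow(Add(-271, 180), 2) = Pow(-91, 2) = 8281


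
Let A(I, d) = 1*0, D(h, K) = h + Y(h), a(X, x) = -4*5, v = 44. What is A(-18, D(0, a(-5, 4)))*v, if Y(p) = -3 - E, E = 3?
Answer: 0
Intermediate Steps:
Y(p) = -6 (Y(p) = -3 - 1*3 = -3 - 3 = -6)
a(X, x) = -20
D(h, K) = -6 + h (D(h, K) = h - 6 = -6 + h)
A(I, d) = 0
A(-18, D(0, a(-5, 4)))*v = 0*44 = 0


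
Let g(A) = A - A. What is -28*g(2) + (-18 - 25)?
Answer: -43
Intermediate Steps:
g(A) = 0
-28*g(2) + (-18 - 25) = -28*0 + (-18 - 25) = 0 - 43 = -43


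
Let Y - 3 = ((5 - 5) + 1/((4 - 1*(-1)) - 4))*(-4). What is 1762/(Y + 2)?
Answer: 1762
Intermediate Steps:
Y = -1 (Y = 3 + ((5 - 5) + 1/((4 - 1*(-1)) - 4))*(-4) = 3 + (0 + 1/((4 + 1) - 4))*(-4) = 3 + (0 + 1/(5 - 4))*(-4) = 3 + (0 + 1/1)*(-4) = 3 + (0 + 1)*(-4) = 3 + 1*(-4) = 3 - 4 = -1)
1762/(Y + 2) = 1762/(-1 + 2) = 1762/1 = 1*1762 = 1762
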